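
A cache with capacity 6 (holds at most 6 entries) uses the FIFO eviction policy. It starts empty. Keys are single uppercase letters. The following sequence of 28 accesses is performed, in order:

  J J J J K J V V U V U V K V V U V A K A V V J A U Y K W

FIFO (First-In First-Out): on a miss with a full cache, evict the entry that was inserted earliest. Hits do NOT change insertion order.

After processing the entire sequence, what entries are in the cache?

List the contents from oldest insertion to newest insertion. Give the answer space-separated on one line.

FIFO simulation (capacity=6):
  1. access J: MISS. Cache (old->new): [J]
  2. access J: HIT. Cache (old->new): [J]
  3. access J: HIT. Cache (old->new): [J]
  4. access J: HIT. Cache (old->new): [J]
  5. access K: MISS. Cache (old->new): [J K]
  6. access J: HIT. Cache (old->new): [J K]
  7. access V: MISS. Cache (old->new): [J K V]
  8. access V: HIT. Cache (old->new): [J K V]
  9. access U: MISS. Cache (old->new): [J K V U]
  10. access V: HIT. Cache (old->new): [J K V U]
  11. access U: HIT. Cache (old->new): [J K V U]
  12. access V: HIT. Cache (old->new): [J K V U]
  13. access K: HIT. Cache (old->new): [J K V U]
  14. access V: HIT. Cache (old->new): [J K V U]
  15. access V: HIT. Cache (old->new): [J K V U]
  16. access U: HIT. Cache (old->new): [J K V U]
  17. access V: HIT. Cache (old->new): [J K V U]
  18. access A: MISS. Cache (old->new): [J K V U A]
  19. access K: HIT. Cache (old->new): [J K V U A]
  20. access A: HIT. Cache (old->new): [J K V U A]
  21. access V: HIT. Cache (old->new): [J K V U A]
  22. access V: HIT. Cache (old->new): [J K V U A]
  23. access J: HIT. Cache (old->new): [J K V U A]
  24. access A: HIT. Cache (old->new): [J K V U A]
  25. access U: HIT. Cache (old->new): [J K V U A]
  26. access Y: MISS. Cache (old->new): [J K V U A Y]
  27. access K: HIT. Cache (old->new): [J K V U A Y]
  28. access W: MISS, evict J. Cache (old->new): [K V U A Y W]
Total: 21 hits, 7 misses, 1 evictions

Answer: K V U A Y W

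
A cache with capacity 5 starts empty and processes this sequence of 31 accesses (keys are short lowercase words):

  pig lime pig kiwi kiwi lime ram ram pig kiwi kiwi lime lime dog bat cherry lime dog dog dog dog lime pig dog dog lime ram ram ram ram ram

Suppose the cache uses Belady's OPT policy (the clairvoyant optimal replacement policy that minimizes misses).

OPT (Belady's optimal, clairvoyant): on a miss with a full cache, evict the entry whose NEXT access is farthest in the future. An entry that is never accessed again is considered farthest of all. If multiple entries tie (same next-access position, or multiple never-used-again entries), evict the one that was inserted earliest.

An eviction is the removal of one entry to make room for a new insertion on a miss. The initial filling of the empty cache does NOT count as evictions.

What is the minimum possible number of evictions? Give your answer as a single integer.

Answer: 2

Derivation:
OPT (Belady) simulation (capacity=5):
  1. access pig: MISS. Cache: [pig]
  2. access lime: MISS. Cache: [pig lime]
  3. access pig: HIT. Next use of pig: step 9. Cache: [pig lime]
  4. access kiwi: MISS. Cache: [pig lime kiwi]
  5. access kiwi: HIT. Next use of kiwi: step 10. Cache: [pig lime kiwi]
  6. access lime: HIT. Next use of lime: step 12. Cache: [pig lime kiwi]
  7. access ram: MISS. Cache: [pig lime kiwi ram]
  8. access ram: HIT. Next use of ram: step 27. Cache: [pig lime kiwi ram]
  9. access pig: HIT. Next use of pig: step 23. Cache: [pig lime kiwi ram]
  10. access kiwi: HIT. Next use of kiwi: step 11. Cache: [pig lime kiwi ram]
  11. access kiwi: HIT. Next use of kiwi: never. Cache: [pig lime kiwi ram]
  12. access lime: HIT. Next use of lime: step 13. Cache: [pig lime kiwi ram]
  13. access lime: HIT. Next use of lime: step 17. Cache: [pig lime kiwi ram]
  14. access dog: MISS. Cache: [pig lime kiwi ram dog]
  15. access bat: MISS, evict kiwi (next use: never). Cache: [pig lime ram dog bat]
  16. access cherry: MISS, evict bat (next use: never). Cache: [pig lime ram dog cherry]
  17. access lime: HIT. Next use of lime: step 22. Cache: [pig lime ram dog cherry]
  18. access dog: HIT. Next use of dog: step 19. Cache: [pig lime ram dog cherry]
  19. access dog: HIT. Next use of dog: step 20. Cache: [pig lime ram dog cherry]
  20. access dog: HIT. Next use of dog: step 21. Cache: [pig lime ram dog cherry]
  21. access dog: HIT. Next use of dog: step 24. Cache: [pig lime ram dog cherry]
  22. access lime: HIT. Next use of lime: step 26. Cache: [pig lime ram dog cherry]
  23. access pig: HIT. Next use of pig: never. Cache: [pig lime ram dog cherry]
  24. access dog: HIT. Next use of dog: step 25. Cache: [pig lime ram dog cherry]
  25. access dog: HIT. Next use of dog: never. Cache: [pig lime ram dog cherry]
  26. access lime: HIT. Next use of lime: never. Cache: [pig lime ram dog cherry]
  27. access ram: HIT. Next use of ram: step 28. Cache: [pig lime ram dog cherry]
  28. access ram: HIT. Next use of ram: step 29. Cache: [pig lime ram dog cherry]
  29. access ram: HIT. Next use of ram: step 30. Cache: [pig lime ram dog cherry]
  30. access ram: HIT. Next use of ram: step 31. Cache: [pig lime ram dog cherry]
  31. access ram: HIT. Next use of ram: never. Cache: [pig lime ram dog cherry]
Total: 24 hits, 7 misses, 2 evictions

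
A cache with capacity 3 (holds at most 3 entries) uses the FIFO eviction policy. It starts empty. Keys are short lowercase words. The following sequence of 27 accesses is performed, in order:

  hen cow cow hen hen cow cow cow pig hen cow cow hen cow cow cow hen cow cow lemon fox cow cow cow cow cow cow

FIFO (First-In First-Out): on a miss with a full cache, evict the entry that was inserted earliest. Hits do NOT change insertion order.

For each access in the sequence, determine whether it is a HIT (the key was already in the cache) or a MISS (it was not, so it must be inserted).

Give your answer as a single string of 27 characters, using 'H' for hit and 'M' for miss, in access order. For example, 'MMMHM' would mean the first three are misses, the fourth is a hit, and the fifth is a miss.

Answer: MMHHHHHHMHHHHHHHHHHMMMHHHHH

Derivation:
FIFO simulation (capacity=3):
  1. access hen: MISS. Cache (old->new): [hen]
  2. access cow: MISS. Cache (old->new): [hen cow]
  3. access cow: HIT. Cache (old->new): [hen cow]
  4. access hen: HIT. Cache (old->new): [hen cow]
  5. access hen: HIT. Cache (old->new): [hen cow]
  6. access cow: HIT. Cache (old->new): [hen cow]
  7. access cow: HIT. Cache (old->new): [hen cow]
  8. access cow: HIT. Cache (old->new): [hen cow]
  9. access pig: MISS. Cache (old->new): [hen cow pig]
  10. access hen: HIT. Cache (old->new): [hen cow pig]
  11. access cow: HIT. Cache (old->new): [hen cow pig]
  12. access cow: HIT. Cache (old->new): [hen cow pig]
  13. access hen: HIT. Cache (old->new): [hen cow pig]
  14. access cow: HIT. Cache (old->new): [hen cow pig]
  15. access cow: HIT. Cache (old->new): [hen cow pig]
  16. access cow: HIT. Cache (old->new): [hen cow pig]
  17. access hen: HIT. Cache (old->new): [hen cow pig]
  18. access cow: HIT. Cache (old->new): [hen cow pig]
  19. access cow: HIT. Cache (old->new): [hen cow pig]
  20. access lemon: MISS, evict hen. Cache (old->new): [cow pig lemon]
  21. access fox: MISS, evict cow. Cache (old->new): [pig lemon fox]
  22. access cow: MISS, evict pig. Cache (old->new): [lemon fox cow]
  23. access cow: HIT. Cache (old->new): [lemon fox cow]
  24. access cow: HIT. Cache (old->new): [lemon fox cow]
  25. access cow: HIT. Cache (old->new): [lemon fox cow]
  26. access cow: HIT. Cache (old->new): [lemon fox cow]
  27. access cow: HIT. Cache (old->new): [lemon fox cow]
Total: 21 hits, 6 misses, 3 evictions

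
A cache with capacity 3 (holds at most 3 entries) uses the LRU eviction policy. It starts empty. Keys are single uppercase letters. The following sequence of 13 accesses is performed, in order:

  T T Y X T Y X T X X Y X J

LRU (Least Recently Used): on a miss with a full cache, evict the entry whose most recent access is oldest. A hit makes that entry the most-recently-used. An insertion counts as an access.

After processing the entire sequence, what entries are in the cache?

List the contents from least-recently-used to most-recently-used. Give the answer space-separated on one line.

Answer: Y X J

Derivation:
LRU simulation (capacity=3):
  1. access T: MISS. Cache (LRU->MRU): [T]
  2. access T: HIT. Cache (LRU->MRU): [T]
  3. access Y: MISS. Cache (LRU->MRU): [T Y]
  4. access X: MISS. Cache (LRU->MRU): [T Y X]
  5. access T: HIT. Cache (LRU->MRU): [Y X T]
  6. access Y: HIT. Cache (LRU->MRU): [X T Y]
  7. access X: HIT. Cache (LRU->MRU): [T Y X]
  8. access T: HIT. Cache (LRU->MRU): [Y X T]
  9. access X: HIT. Cache (LRU->MRU): [Y T X]
  10. access X: HIT. Cache (LRU->MRU): [Y T X]
  11. access Y: HIT. Cache (LRU->MRU): [T X Y]
  12. access X: HIT. Cache (LRU->MRU): [T Y X]
  13. access J: MISS, evict T. Cache (LRU->MRU): [Y X J]
Total: 9 hits, 4 misses, 1 evictions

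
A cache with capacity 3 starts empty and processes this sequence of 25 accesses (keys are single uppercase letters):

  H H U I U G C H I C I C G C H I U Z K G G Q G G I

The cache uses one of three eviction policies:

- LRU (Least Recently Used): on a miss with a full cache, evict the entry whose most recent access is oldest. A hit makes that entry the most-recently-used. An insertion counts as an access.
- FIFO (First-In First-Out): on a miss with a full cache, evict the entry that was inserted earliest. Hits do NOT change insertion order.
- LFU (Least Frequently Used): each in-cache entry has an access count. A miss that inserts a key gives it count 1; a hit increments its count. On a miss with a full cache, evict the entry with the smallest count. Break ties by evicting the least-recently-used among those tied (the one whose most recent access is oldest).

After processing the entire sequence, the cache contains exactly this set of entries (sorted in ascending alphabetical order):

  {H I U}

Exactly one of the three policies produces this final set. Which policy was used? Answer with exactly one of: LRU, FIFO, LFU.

Answer: LFU

Derivation:
Simulating under each policy and comparing final sets:
  LRU: final set = {G I Q} -> differs
  FIFO: final set = {G I Q} -> differs
  LFU: final set = {H I U} -> MATCHES target
Only LFU produces the target set.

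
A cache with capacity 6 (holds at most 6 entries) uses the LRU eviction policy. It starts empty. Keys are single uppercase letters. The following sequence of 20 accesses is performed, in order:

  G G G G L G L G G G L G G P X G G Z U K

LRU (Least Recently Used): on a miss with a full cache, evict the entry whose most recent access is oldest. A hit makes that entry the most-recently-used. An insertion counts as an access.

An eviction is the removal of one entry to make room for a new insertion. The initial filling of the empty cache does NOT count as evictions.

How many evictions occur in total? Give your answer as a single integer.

Answer: 1

Derivation:
LRU simulation (capacity=6):
  1. access G: MISS. Cache (LRU->MRU): [G]
  2. access G: HIT. Cache (LRU->MRU): [G]
  3. access G: HIT. Cache (LRU->MRU): [G]
  4. access G: HIT. Cache (LRU->MRU): [G]
  5. access L: MISS. Cache (LRU->MRU): [G L]
  6. access G: HIT. Cache (LRU->MRU): [L G]
  7. access L: HIT. Cache (LRU->MRU): [G L]
  8. access G: HIT. Cache (LRU->MRU): [L G]
  9. access G: HIT. Cache (LRU->MRU): [L G]
  10. access G: HIT. Cache (LRU->MRU): [L G]
  11. access L: HIT. Cache (LRU->MRU): [G L]
  12. access G: HIT. Cache (LRU->MRU): [L G]
  13. access G: HIT. Cache (LRU->MRU): [L G]
  14. access P: MISS. Cache (LRU->MRU): [L G P]
  15. access X: MISS. Cache (LRU->MRU): [L G P X]
  16. access G: HIT. Cache (LRU->MRU): [L P X G]
  17. access G: HIT. Cache (LRU->MRU): [L P X G]
  18. access Z: MISS. Cache (LRU->MRU): [L P X G Z]
  19. access U: MISS. Cache (LRU->MRU): [L P X G Z U]
  20. access K: MISS, evict L. Cache (LRU->MRU): [P X G Z U K]
Total: 13 hits, 7 misses, 1 evictions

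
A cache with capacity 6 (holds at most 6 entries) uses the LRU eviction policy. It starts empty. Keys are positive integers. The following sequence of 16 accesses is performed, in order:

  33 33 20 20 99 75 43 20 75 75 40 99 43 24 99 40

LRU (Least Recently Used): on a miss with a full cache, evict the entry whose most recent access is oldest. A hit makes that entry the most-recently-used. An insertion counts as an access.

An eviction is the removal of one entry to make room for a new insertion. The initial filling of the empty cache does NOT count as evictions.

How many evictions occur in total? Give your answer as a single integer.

LRU simulation (capacity=6):
  1. access 33: MISS. Cache (LRU->MRU): [33]
  2. access 33: HIT. Cache (LRU->MRU): [33]
  3. access 20: MISS. Cache (LRU->MRU): [33 20]
  4. access 20: HIT. Cache (LRU->MRU): [33 20]
  5. access 99: MISS. Cache (LRU->MRU): [33 20 99]
  6. access 75: MISS. Cache (LRU->MRU): [33 20 99 75]
  7. access 43: MISS. Cache (LRU->MRU): [33 20 99 75 43]
  8. access 20: HIT. Cache (LRU->MRU): [33 99 75 43 20]
  9. access 75: HIT. Cache (LRU->MRU): [33 99 43 20 75]
  10. access 75: HIT. Cache (LRU->MRU): [33 99 43 20 75]
  11. access 40: MISS. Cache (LRU->MRU): [33 99 43 20 75 40]
  12. access 99: HIT. Cache (LRU->MRU): [33 43 20 75 40 99]
  13. access 43: HIT. Cache (LRU->MRU): [33 20 75 40 99 43]
  14. access 24: MISS, evict 33. Cache (LRU->MRU): [20 75 40 99 43 24]
  15. access 99: HIT. Cache (LRU->MRU): [20 75 40 43 24 99]
  16. access 40: HIT. Cache (LRU->MRU): [20 75 43 24 99 40]
Total: 9 hits, 7 misses, 1 evictions

Answer: 1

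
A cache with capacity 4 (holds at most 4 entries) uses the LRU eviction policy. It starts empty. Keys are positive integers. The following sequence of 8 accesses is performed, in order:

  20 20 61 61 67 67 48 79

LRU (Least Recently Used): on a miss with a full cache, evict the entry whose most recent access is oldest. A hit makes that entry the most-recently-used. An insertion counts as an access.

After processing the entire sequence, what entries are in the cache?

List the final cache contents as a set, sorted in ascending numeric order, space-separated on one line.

LRU simulation (capacity=4):
  1. access 20: MISS. Cache (LRU->MRU): [20]
  2. access 20: HIT. Cache (LRU->MRU): [20]
  3. access 61: MISS. Cache (LRU->MRU): [20 61]
  4. access 61: HIT. Cache (LRU->MRU): [20 61]
  5. access 67: MISS. Cache (LRU->MRU): [20 61 67]
  6. access 67: HIT. Cache (LRU->MRU): [20 61 67]
  7. access 48: MISS. Cache (LRU->MRU): [20 61 67 48]
  8. access 79: MISS, evict 20. Cache (LRU->MRU): [61 67 48 79]
Total: 3 hits, 5 misses, 1 evictions

Answer: 48 61 67 79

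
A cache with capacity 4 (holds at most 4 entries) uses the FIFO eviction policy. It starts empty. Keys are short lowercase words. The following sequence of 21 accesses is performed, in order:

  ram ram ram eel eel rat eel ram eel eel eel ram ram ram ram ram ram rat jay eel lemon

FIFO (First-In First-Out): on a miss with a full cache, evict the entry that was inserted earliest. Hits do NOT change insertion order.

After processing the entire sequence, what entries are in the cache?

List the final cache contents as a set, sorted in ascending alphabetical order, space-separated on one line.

FIFO simulation (capacity=4):
  1. access ram: MISS. Cache (old->new): [ram]
  2. access ram: HIT. Cache (old->new): [ram]
  3. access ram: HIT. Cache (old->new): [ram]
  4. access eel: MISS. Cache (old->new): [ram eel]
  5. access eel: HIT. Cache (old->new): [ram eel]
  6. access rat: MISS. Cache (old->new): [ram eel rat]
  7. access eel: HIT. Cache (old->new): [ram eel rat]
  8. access ram: HIT. Cache (old->new): [ram eel rat]
  9. access eel: HIT. Cache (old->new): [ram eel rat]
  10. access eel: HIT. Cache (old->new): [ram eel rat]
  11. access eel: HIT. Cache (old->new): [ram eel rat]
  12. access ram: HIT. Cache (old->new): [ram eel rat]
  13. access ram: HIT. Cache (old->new): [ram eel rat]
  14. access ram: HIT. Cache (old->new): [ram eel rat]
  15. access ram: HIT. Cache (old->new): [ram eel rat]
  16. access ram: HIT. Cache (old->new): [ram eel rat]
  17. access ram: HIT. Cache (old->new): [ram eel rat]
  18. access rat: HIT. Cache (old->new): [ram eel rat]
  19. access jay: MISS. Cache (old->new): [ram eel rat jay]
  20. access eel: HIT. Cache (old->new): [ram eel rat jay]
  21. access lemon: MISS, evict ram. Cache (old->new): [eel rat jay lemon]
Total: 16 hits, 5 misses, 1 evictions

Answer: eel jay lemon rat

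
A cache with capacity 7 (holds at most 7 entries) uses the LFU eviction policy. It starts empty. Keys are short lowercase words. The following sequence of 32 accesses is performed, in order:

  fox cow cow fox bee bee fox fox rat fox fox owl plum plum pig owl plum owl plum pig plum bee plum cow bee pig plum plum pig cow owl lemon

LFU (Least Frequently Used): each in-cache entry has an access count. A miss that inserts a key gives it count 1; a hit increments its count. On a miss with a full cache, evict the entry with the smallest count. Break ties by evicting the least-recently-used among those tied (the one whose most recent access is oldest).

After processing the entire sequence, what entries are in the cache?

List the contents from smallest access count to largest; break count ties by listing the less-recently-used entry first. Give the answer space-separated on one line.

Answer: lemon bee pig cow owl fox plum

Derivation:
LFU simulation (capacity=7):
  1. access fox: MISS. Cache: [fox(c=1)]
  2. access cow: MISS. Cache: [fox(c=1) cow(c=1)]
  3. access cow: HIT, count now 2. Cache: [fox(c=1) cow(c=2)]
  4. access fox: HIT, count now 2. Cache: [cow(c=2) fox(c=2)]
  5. access bee: MISS. Cache: [bee(c=1) cow(c=2) fox(c=2)]
  6. access bee: HIT, count now 2. Cache: [cow(c=2) fox(c=2) bee(c=2)]
  7. access fox: HIT, count now 3. Cache: [cow(c=2) bee(c=2) fox(c=3)]
  8. access fox: HIT, count now 4. Cache: [cow(c=2) bee(c=2) fox(c=4)]
  9. access rat: MISS. Cache: [rat(c=1) cow(c=2) bee(c=2) fox(c=4)]
  10. access fox: HIT, count now 5. Cache: [rat(c=1) cow(c=2) bee(c=2) fox(c=5)]
  11. access fox: HIT, count now 6. Cache: [rat(c=1) cow(c=2) bee(c=2) fox(c=6)]
  12. access owl: MISS. Cache: [rat(c=1) owl(c=1) cow(c=2) bee(c=2) fox(c=6)]
  13. access plum: MISS. Cache: [rat(c=1) owl(c=1) plum(c=1) cow(c=2) bee(c=2) fox(c=6)]
  14. access plum: HIT, count now 2. Cache: [rat(c=1) owl(c=1) cow(c=2) bee(c=2) plum(c=2) fox(c=6)]
  15. access pig: MISS. Cache: [rat(c=1) owl(c=1) pig(c=1) cow(c=2) bee(c=2) plum(c=2) fox(c=6)]
  16. access owl: HIT, count now 2. Cache: [rat(c=1) pig(c=1) cow(c=2) bee(c=2) plum(c=2) owl(c=2) fox(c=6)]
  17. access plum: HIT, count now 3. Cache: [rat(c=1) pig(c=1) cow(c=2) bee(c=2) owl(c=2) plum(c=3) fox(c=6)]
  18. access owl: HIT, count now 3. Cache: [rat(c=1) pig(c=1) cow(c=2) bee(c=2) plum(c=3) owl(c=3) fox(c=6)]
  19. access plum: HIT, count now 4. Cache: [rat(c=1) pig(c=1) cow(c=2) bee(c=2) owl(c=3) plum(c=4) fox(c=6)]
  20. access pig: HIT, count now 2. Cache: [rat(c=1) cow(c=2) bee(c=2) pig(c=2) owl(c=3) plum(c=4) fox(c=6)]
  21. access plum: HIT, count now 5. Cache: [rat(c=1) cow(c=2) bee(c=2) pig(c=2) owl(c=3) plum(c=5) fox(c=6)]
  22. access bee: HIT, count now 3. Cache: [rat(c=1) cow(c=2) pig(c=2) owl(c=3) bee(c=3) plum(c=5) fox(c=6)]
  23. access plum: HIT, count now 6. Cache: [rat(c=1) cow(c=2) pig(c=2) owl(c=3) bee(c=3) fox(c=6) plum(c=6)]
  24. access cow: HIT, count now 3. Cache: [rat(c=1) pig(c=2) owl(c=3) bee(c=3) cow(c=3) fox(c=6) plum(c=6)]
  25. access bee: HIT, count now 4. Cache: [rat(c=1) pig(c=2) owl(c=3) cow(c=3) bee(c=4) fox(c=6) plum(c=6)]
  26. access pig: HIT, count now 3. Cache: [rat(c=1) owl(c=3) cow(c=3) pig(c=3) bee(c=4) fox(c=6) plum(c=6)]
  27. access plum: HIT, count now 7. Cache: [rat(c=1) owl(c=3) cow(c=3) pig(c=3) bee(c=4) fox(c=6) plum(c=7)]
  28. access plum: HIT, count now 8. Cache: [rat(c=1) owl(c=3) cow(c=3) pig(c=3) bee(c=4) fox(c=6) plum(c=8)]
  29. access pig: HIT, count now 4. Cache: [rat(c=1) owl(c=3) cow(c=3) bee(c=4) pig(c=4) fox(c=6) plum(c=8)]
  30. access cow: HIT, count now 4. Cache: [rat(c=1) owl(c=3) bee(c=4) pig(c=4) cow(c=4) fox(c=6) plum(c=8)]
  31. access owl: HIT, count now 4. Cache: [rat(c=1) bee(c=4) pig(c=4) cow(c=4) owl(c=4) fox(c=6) plum(c=8)]
  32. access lemon: MISS, evict rat(c=1). Cache: [lemon(c=1) bee(c=4) pig(c=4) cow(c=4) owl(c=4) fox(c=6) plum(c=8)]
Total: 24 hits, 8 misses, 1 evictions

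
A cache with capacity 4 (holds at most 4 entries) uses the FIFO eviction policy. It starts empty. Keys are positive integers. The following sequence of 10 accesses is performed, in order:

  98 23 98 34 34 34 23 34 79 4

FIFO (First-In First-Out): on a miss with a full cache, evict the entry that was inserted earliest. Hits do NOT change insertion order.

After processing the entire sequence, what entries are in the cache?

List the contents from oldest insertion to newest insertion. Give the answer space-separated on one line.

Answer: 23 34 79 4

Derivation:
FIFO simulation (capacity=4):
  1. access 98: MISS. Cache (old->new): [98]
  2. access 23: MISS. Cache (old->new): [98 23]
  3. access 98: HIT. Cache (old->new): [98 23]
  4. access 34: MISS. Cache (old->new): [98 23 34]
  5. access 34: HIT. Cache (old->new): [98 23 34]
  6. access 34: HIT. Cache (old->new): [98 23 34]
  7. access 23: HIT. Cache (old->new): [98 23 34]
  8. access 34: HIT. Cache (old->new): [98 23 34]
  9. access 79: MISS. Cache (old->new): [98 23 34 79]
  10. access 4: MISS, evict 98. Cache (old->new): [23 34 79 4]
Total: 5 hits, 5 misses, 1 evictions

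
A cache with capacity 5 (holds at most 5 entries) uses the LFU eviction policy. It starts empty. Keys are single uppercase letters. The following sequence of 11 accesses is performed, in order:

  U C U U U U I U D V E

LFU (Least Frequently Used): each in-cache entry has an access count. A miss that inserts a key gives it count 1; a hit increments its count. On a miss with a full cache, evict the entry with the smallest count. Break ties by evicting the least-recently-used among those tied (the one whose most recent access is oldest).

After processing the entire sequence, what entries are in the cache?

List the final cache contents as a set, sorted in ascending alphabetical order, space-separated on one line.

LFU simulation (capacity=5):
  1. access U: MISS. Cache: [U(c=1)]
  2. access C: MISS. Cache: [U(c=1) C(c=1)]
  3. access U: HIT, count now 2. Cache: [C(c=1) U(c=2)]
  4. access U: HIT, count now 3. Cache: [C(c=1) U(c=3)]
  5. access U: HIT, count now 4. Cache: [C(c=1) U(c=4)]
  6. access U: HIT, count now 5. Cache: [C(c=1) U(c=5)]
  7. access I: MISS. Cache: [C(c=1) I(c=1) U(c=5)]
  8. access U: HIT, count now 6. Cache: [C(c=1) I(c=1) U(c=6)]
  9. access D: MISS. Cache: [C(c=1) I(c=1) D(c=1) U(c=6)]
  10. access V: MISS. Cache: [C(c=1) I(c=1) D(c=1) V(c=1) U(c=6)]
  11. access E: MISS, evict C(c=1). Cache: [I(c=1) D(c=1) V(c=1) E(c=1) U(c=6)]
Total: 5 hits, 6 misses, 1 evictions

Answer: D E I U V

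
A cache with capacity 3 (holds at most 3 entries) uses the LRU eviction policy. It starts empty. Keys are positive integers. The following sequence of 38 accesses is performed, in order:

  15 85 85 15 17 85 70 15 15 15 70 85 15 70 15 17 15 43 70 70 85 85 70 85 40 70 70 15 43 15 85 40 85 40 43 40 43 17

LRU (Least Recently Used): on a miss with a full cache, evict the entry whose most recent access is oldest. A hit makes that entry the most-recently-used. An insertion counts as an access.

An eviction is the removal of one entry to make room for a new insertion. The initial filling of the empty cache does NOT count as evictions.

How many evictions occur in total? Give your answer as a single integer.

Answer: 13

Derivation:
LRU simulation (capacity=3):
  1. access 15: MISS. Cache (LRU->MRU): [15]
  2. access 85: MISS. Cache (LRU->MRU): [15 85]
  3. access 85: HIT. Cache (LRU->MRU): [15 85]
  4. access 15: HIT. Cache (LRU->MRU): [85 15]
  5. access 17: MISS. Cache (LRU->MRU): [85 15 17]
  6. access 85: HIT. Cache (LRU->MRU): [15 17 85]
  7. access 70: MISS, evict 15. Cache (LRU->MRU): [17 85 70]
  8. access 15: MISS, evict 17. Cache (LRU->MRU): [85 70 15]
  9. access 15: HIT. Cache (LRU->MRU): [85 70 15]
  10. access 15: HIT. Cache (LRU->MRU): [85 70 15]
  11. access 70: HIT. Cache (LRU->MRU): [85 15 70]
  12. access 85: HIT. Cache (LRU->MRU): [15 70 85]
  13. access 15: HIT. Cache (LRU->MRU): [70 85 15]
  14. access 70: HIT. Cache (LRU->MRU): [85 15 70]
  15. access 15: HIT. Cache (LRU->MRU): [85 70 15]
  16. access 17: MISS, evict 85. Cache (LRU->MRU): [70 15 17]
  17. access 15: HIT. Cache (LRU->MRU): [70 17 15]
  18. access 43: MISS, evict 70. Cache (LRU->MRU): [17 15 43]
  19. access 70: MISS, evict 17. Cache (LRU->MRU): [15 43 70]
  20. access 70: HIT. Cache (LRU->MRU): [15 43 70]
  21. access 85: MISS, evict 15. Cache (LRU->MRU): [43 70 85]
  22. access 85: HIT. Cache (LRU->MRU): [43 70 85]
  23. access 70: HIT. Cache (LRU->MRU): [43 85 70]
  24. access 85: HIT. Cache (LRU->MRU): [43 70 85]
  25. access 40: MISS, evict 43. Cache (LRU->MRU): [70 85 40]
  26. access 70: HIT. Cache (LRU->MRU): [85 40 70]
  27. access 70: HIT. Cache (LRU->MRU): [85 40 70]
  28. access 15: MISS, evict 85. Cache (LRU->MRU): [40 70 15]
  29. access 43: MISS, evict 40. Cache (LRU->MRU): [70 15 43]
  30. access 15: HIT. Cache (LRU->MRU): [70 43 15]
  31. access 85: MISS, evict 70. Cache (LRU->MRU): [43 15 85]
  32. access 40: MISS, evict 43. Cache (LRU->MRU): [15 85 40]
  33. access 85: HIT. Cache (LRU->MRU): [15 40 85]
  34. access 40: HIT. Cache (LRU->MRU): [15 85 40]
  35. access 43: MISS, evict 15. Cache (LRU->MRU): [85 40 43]
  36. access 40: HIT. Cache (LRU->MRU): [85 43 40]
  37. access 43: HIT. Cache (LRU->MRU): [85 40 43]
  38. access 17: MISS, evict 85. Cache (LRU->MRU): [40 43 17]
Total: 22 hits, 16 misses, 13 evictions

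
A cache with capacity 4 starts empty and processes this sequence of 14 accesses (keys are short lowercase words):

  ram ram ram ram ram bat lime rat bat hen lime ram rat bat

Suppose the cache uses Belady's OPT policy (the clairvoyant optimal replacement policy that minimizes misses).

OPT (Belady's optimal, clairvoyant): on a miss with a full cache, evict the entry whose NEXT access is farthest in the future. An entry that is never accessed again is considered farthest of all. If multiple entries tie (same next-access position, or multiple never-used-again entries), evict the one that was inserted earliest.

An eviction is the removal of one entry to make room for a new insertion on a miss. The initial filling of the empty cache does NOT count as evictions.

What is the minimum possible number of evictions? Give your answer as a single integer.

OPT (Belady) simulation (capacity=4):
  1. access ram: MISS. Cache: [ram]
  2. access ram: HIT. Next use of ram: step 3. Cache: [ram]
  3. access ram: HIT. Next use of ram: step 4. Cache: [ram]
  4. access ram: HIT. Next use of ram: step 5. Cache: [ram]
  5. access ram: HIT. Next use of ram: step 12. Cache: [ram]
  6. access bat: MISS. Cache: [ram bat]
  7. access lime: MISS. Cache: [ram bat lime]
  8. access rat: MISS. Cache: [ram bat lime rat]
  9. access bat: HIT. Next use of bat: step 14. Cache: [ram bat lime rat]
  10. access hen: MISS, evict bat (next use: step 14). Cache: [ram lime rat hen]
  11. access lime: HIT. Next use of lime: never. Cache: [ram lime rat hen]
  12. access ram: HIT. Next use of ram: never. Cache: [ram lime rat hen]
  13. access rat: HIT. Next use of rat: never. Cache: [ram lime rat hen]
  14. access bat: MISS, evict ram (next use: never). Cache: [lime rat hen bat]
Total: 8 hits, 6 misses, 2 evictions

Answer: 2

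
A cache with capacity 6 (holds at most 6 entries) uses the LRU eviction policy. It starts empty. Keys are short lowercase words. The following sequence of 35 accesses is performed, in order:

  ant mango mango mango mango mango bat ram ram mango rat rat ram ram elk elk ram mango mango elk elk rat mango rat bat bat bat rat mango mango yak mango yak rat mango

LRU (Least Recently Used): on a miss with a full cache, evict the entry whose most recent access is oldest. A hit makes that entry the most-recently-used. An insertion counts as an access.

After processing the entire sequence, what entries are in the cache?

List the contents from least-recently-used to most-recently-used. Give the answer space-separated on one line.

LRU simulation (capacity=6):
  1. access ant: MISS. Cache (LRU->MRU): [ant]
  2. access mango: MISS. Cache (LRU->MRU): [ant mango]
  3. access mango: HIT. Cache (LRU->MRU): [ant mango]
  4. access mango: HIT. Cache (LRU->MRU): [ant mango]
  5. access mango: HIT. Cache (LRU->MRU): [ant mango]
  6. access mango: HIT. Cache (LRU->MRU): [ant mango]
  7. access bat: MISS. Cache (LRU->MRU): [ant mango bat]
  8. access ram: MISS. Cache (LRU->MRU): [ant mango bat ram]
  9. access ram: HIT. Cache (LRU->MRU): [ant mango bat ram]
  10. access mango: HIT. Cache (LRU->MRU): [ant bat ram mango]
  11. access rat: MISS. Cache (LRU->MRU): [ant bat ram mango rat]
  12. access rat: HIT. Cache (LRU->MRU): [ant bat ram mango rat]
  13. access ram: HIT. Cache (LRU->MRU): [ant bat mango rat ram]
  14. access ram: HIT. Cache (LRU->MRU): [ant bat mango rat ram]
  15. access elk: MISS. Cache (LRU->MRU): [ant bat mango rat ram elk]
  16. access elk: HIT. Cache (LRU->MRU): [ant bat mango rat ram elk]
  17. access ram: HIT. Cache (LRU->MRU): [ant bat mango rat elk ram]
  18. access mango: HIT. Cache (LRU->MRU): [ant bat rat elk ram mango]
  19. access mango: HIT. Cache (LRU->MRU): [ant bat rat elk ram mango]
  20. access elk: HIT. Cache (LRU->MRU): [ant bat rat ram mango elk]
  21. access elk: HIT. Cache (LRU->MRU): [ant bat rat ram mango elk]
  22. access rat: HIT. Cache (LRU->MRU): [ant bat ram mango elk rat]
  23. access mango: HIT. Cache (LRU->MRU): [ant bat ram elk rat mango]
  24. access rat: HIT. Cache (LRU->MRU): [ant bat ram elk mango rat]
  25. access bat: HIT. Cache (LRU->MRU): [ant ram elk mango rat bat]
  26. access bat: HIT. Cache (LRU->MRU): [ant ram elk mango rat bat]
  27. access bat: HIT. Cache (LRU->MRU): [ant ram elk mango rat bat]
  28. access rat: HIT. Cache (LRU->MRU): [ant ram elk mango bat rat]
  29. access mango: HIT. Cache (LRU->MRU): [ant ram elk bat rat mango]
  30. access mango: HIT. Cache (LRU->MRU): [ant ram elk bat rat mango]
  31. access yak: MISS, evict ant. Cache (LRU->MRU): [ram elk bat rat mango yak]
  32. access mango: HIT. Cache (LRU->MRU): [ram elk bat rat yak mango]
  33. access yak: HIT. Cache (LRU->MRU): [ram elk bat rat mango yak]
  34. access rat: HIT. Cache (LRU->MRU): [ram elk bat mango yak rat]
  35. access mango: HIT. Cache (LRU->MRU): [ram elk bat yak rat mango]
Total: 28 hits, 7 misses, 1 evictions

Answer: ram elk bat yak rat mango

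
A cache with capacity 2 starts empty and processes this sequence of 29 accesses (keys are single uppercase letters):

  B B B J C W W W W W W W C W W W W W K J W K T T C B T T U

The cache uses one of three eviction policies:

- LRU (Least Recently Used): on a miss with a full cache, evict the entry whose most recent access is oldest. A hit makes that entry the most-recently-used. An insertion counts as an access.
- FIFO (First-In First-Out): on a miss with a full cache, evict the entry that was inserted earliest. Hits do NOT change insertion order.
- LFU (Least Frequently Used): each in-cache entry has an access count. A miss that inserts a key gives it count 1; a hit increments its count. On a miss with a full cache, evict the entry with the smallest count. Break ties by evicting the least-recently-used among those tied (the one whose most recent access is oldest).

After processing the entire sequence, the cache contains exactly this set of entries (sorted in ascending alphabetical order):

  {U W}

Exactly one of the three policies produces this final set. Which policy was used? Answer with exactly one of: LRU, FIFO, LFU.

Answer: LFU

Derivation:
Simulating under each policy and comparing final sets:
  LRU: final set = {T U} -> differs
  FIFO: final set = {T U} -> differs
  LFU: final set = {U W} -> MATCHES target
Only LFU produces the target set.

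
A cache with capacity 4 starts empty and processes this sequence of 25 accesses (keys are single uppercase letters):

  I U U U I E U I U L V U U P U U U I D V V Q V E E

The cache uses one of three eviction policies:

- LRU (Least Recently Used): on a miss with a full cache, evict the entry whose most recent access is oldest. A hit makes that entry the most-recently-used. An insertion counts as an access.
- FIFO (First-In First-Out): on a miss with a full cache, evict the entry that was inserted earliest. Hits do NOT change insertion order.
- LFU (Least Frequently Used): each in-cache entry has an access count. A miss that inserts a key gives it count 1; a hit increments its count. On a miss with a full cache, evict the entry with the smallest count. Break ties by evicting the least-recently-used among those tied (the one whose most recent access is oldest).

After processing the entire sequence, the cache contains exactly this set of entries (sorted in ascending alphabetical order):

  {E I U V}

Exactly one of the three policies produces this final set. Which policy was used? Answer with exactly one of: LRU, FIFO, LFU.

Answer: LFU

Derivation:
Simulating under each policy and comparing final sets:
  LRU: final set = {D E Q V} -> differs
  FIFO: final set = {D E Q V} -> differs
  LFU: final set = {E I U V} -> MATCHES target
Only LFU produces the target set.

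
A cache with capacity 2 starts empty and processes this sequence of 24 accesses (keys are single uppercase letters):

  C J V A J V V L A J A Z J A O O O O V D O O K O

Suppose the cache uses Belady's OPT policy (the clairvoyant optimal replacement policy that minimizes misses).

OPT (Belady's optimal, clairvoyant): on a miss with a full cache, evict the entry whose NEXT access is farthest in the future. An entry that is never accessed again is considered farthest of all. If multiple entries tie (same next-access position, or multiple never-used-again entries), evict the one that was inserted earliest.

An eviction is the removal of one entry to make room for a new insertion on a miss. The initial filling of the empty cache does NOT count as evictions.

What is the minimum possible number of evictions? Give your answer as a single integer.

Answer: 11

Derivation:
OPT (Belady) simulation (capacity=2):
  1. access C: MISS. Cache: [C]
  2. access J: MISS. Cache: [C J]
  3. access V: MISS, evict C (next use: never). Cache: [J V]
  4. access A: MISS, evict V (next use: step 6). Cache: [J A]
  5. access J: HIT. Next use of J: step 10. Cache: [J A]
  6. access V: MISS, evict J (next use: step 10). Cache: [A V]
  7. access V: HIT. Next use of V: step 19. Cache: [A V]
  8. access L: MISS, evict V (next use: step 19). Cache: [A L]
  9. access A: HIT. Next use of A: step 11. Cache: [A L]
  10. access J: MISS, evict L (next use: never). Cache: [A J]
  11. access A: HIT. Next use of A: step 14. Cache: [A J]
  12. access Z: MISS, evict A (next use: step 14). Cache: [J Z]
  13. access J: HIT. Next use of J: never. Cache: [J Z]
  14. access A: MISS, evict J (next use: never). Cache: [Z A]
  15. access O: MISS, evict Z (next use: never). Cache: [A O]
  16. access O: HIT. Next use of O: step 17. Cache: [A O]
  17. access O: HIT. Next use of O: step 18. Cache: [A O]
  18. access O: HIT. Next use of O: step 21. Cache: [A O]
  19. access V: MISS, evict A (next use: never). Cache: [O V]
  20. access D: MISS, evict V (next use: never). Cache: [O D]
  21. access O: HIT. Next use of O: step 22. Cache: [O D]
  22. access O: HIT. Next use of O: step 24. Cache: [O D]
  23. access K: MISS, evict D (next use: never). Cache: [O K]
  24. access O: HIT. Next use of O: never. Cache: [O K]
Total: 11 hits, 13 misses, 11 evictions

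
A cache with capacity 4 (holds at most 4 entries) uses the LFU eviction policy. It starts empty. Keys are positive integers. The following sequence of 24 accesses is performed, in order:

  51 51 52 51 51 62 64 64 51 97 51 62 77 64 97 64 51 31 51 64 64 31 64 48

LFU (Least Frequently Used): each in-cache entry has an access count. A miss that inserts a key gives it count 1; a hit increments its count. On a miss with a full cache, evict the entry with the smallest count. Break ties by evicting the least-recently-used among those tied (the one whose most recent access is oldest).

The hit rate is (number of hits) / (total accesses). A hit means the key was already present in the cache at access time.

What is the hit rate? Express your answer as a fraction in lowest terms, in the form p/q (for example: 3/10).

LFU simulation (capacity=4):
  1. access 51: MISS. Cache: [51(c=1)]
  2. access 51: HIT, count now 2. Cache: [51(c=2)]
  3. access 52: MISS. Cache: [52(c=1) 51(c=2)]
  4. access 51: HIT, count now 3. Cache: [52(c=1) 51(c=3)]
  5. access 51: HIT, count now 4. Cache: [52(c=1) 51(c=4)]
  6. access 62: MISS. Cache: [52(c=1) 62(c=1) 51(c=4)]
  7. access 64: MISS. Cache: [52(c=1) 62(c=1) 64(c=1) 51(c=4)]
  8. access 64: HIT, count now 2. Cache: [52(c=1) 62(c=1) 64(c=2) 51(c=4)]
  9. access 51: HIT, count now 5. Cache: [52(c=1) 62(c=1) 64(c=2) 51(c=5)]
  10. access 97: MISS, evict 52(c=1). Cache: [62(c=1) 97(c=1) 64(c=2) 51(c=5)]
  11. access 51: HIT, count now 6. Cache: [62(c=1) 97(c=1) 64(c=2) 51(c=6)]
  12. access 62: HIT, count now 2. Cache: [97(c=1) 64(c=2) 62(c=2) 51(c=6)]
  13. access 77: MISS, evict 97(c=1). Cache: [77(c=1) 64(c=2) 62(c=2) 51(c=6)]
  14. access 64: HIT, count now 3. Cache: [77(c=1) 62(c=2) 64(c=3) 51(c=6)]
  15. access 97: MISS, evict 77(c=1). Cache: [97(c=1) 62(c=2) 64(c=3) 51(c=6)]
  16. access 64: HIT, count now 4. Cache: [97(c=1) 62(c=2) 64(c=4) 51(c=6)]
  17. access 51: HIT, count now 7. Cache: [97(c=1) 62(c=2) 64(c=4) 51(c=7)]
  18. access 31: MISS, evict 97(c=1). Cache: [31(c=1) 62(c=2) 64(c=4) 51(c=7)]
  19. access 51: HIT, count now 8. Cache: [31(c=1) 62(c=2) 64(c=4) 51(c=8)]
  20. access 64: HIT, count now 5. Cache: [31(c=1) 62(c=2) 64(c=5) 51(c=8)]
  21. access 64: HIT, count now 6. Cache: [31(c=1) 62(c=2) 64(c=6) 51(c=8)]
  22. access 31: HIT, count now 2. Cache: [62(c=2) 31(c=2) 64(c=6) 51(c=8)]
  23. access 64: HIT, count now 7. Cache: [62(c=2) 31(c=2) 64(c=7) 51(c=8)]
  24. access 48: MISS, evict 62(c=2). Cache: [48(c=1) 31(c=2) 64(c=7) 51(c=8)]
Total: 15 hits, 9 misses, 5 evictions

Hit rate = 15/24 = 5/8

Answer: 5/8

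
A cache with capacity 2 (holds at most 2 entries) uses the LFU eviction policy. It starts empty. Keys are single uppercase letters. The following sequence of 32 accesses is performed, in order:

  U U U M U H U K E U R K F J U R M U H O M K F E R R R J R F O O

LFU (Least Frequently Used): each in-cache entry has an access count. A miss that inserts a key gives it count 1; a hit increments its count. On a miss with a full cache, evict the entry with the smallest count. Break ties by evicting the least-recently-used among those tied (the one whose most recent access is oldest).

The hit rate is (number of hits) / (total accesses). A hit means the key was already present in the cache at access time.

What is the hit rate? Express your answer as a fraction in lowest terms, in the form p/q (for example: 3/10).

Answer: 5/16

Derivation:
LFU simulation (capacity=2):
  1. access U: MISS. Cache: [U(c=1)]
  2. access U: HIT, count now 2. Cache: [U(c=2)]
  3. access U: HIT, count now 3. Cache: [U(c=3)]
  4. access M: MISS. Cache: [M(c=1) U(c=3)]
  5. access U: HIT, count now 4. Cache: [M(c=1) U(c=4)]
  6. access H: MISS, evict M(c=1). Cache: [H(c=1) U(c=4)]
  7. access U: HIT, count now 5. Cache: [H(c=1) U(c=5)]
  8. access K: MISS, evict H(c=1). Cache: [K(c=1) U(c=5)]
  9. access E: MISS, evict K(c=1). Cache: [E(c=1) U(c=5)]
  10. access U: HIT, count now 6. Cache: [E(c=1) U(c=6)]
  11. access R: MISS, evict E(c=1). Cache: [R(c=1) U(c=6)]
  12. access K: MISS, evict R(c=1). Cache: [K(c=1) U(c=6)]
  13. access F: MISS, evict K(c=1). Cache: [F(c=1) U(c=6)]
  14. access J: MISS, evict F(c=1). Cache: [J(c=1) U(c=6)]
  15. access U: HIT, count now 7. Cache: [J(c=1) U(c=7)]
  16. access R: MISS, evict J(c=1). Cache: [R(c=1) U(c=7)]
  17. access M: MISS, evict R(c=1). Cache: [M(c=1) U(c=7)]
  18. access U: HIT, count now 8. Cache: [M(c=1) U(c=8)]
  19. access H: MISS, evict M(c=1). Cache: [H(c=1) U(c=8)]
  20. access O: MISS, evict H(c=1). Cache: [O(c=1) U(c=8)]
  21. access M: MISS, evict O(c=1). Cache: [M(c=1) U(c=8)]
  22. access K: MISS, evict M(c=1). Cache: [K(c=1) U(c=8)]
  23. access F: MISS, evict K(c=1). Cache: [F(c=1) U(c=8)]
  24. access E: MISS, evict F(c=1). Cache: [E(c=1) U(c=8)]
  25. access R: MISS, evict E(c=1). Cache: [R(c=1) U(c=8)]
  26. access R: HIT, count now 2. Cache: [R(c=2) U(c=8)]
  27. access R: HIT, count now 3. Cache: [R(c=3) U(c=8)]
  28. access J: MISS, evict R(c=3). Cache: [J(c=1) U(c=8)]
  29. access R: MISS, evict J(c=1). Cache: [R(c=1) U(c=8)]
  30. access F: MISS, evict R(c=1). Cache: [F(c=1) U(c=8)]
  31. access O: MISS, evict F(c=1). Cache: [O(c=1) U(c=8)]
  32. access O: HIT, count now 2. Cache: [O(c=2) U(c=8)]
Total: 10 hits, 22 misses, 20 evictions

Hit rate = 10/32 = 5/16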